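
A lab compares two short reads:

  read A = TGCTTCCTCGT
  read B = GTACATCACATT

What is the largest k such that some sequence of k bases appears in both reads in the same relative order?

Taking T at read A[1]=read B[2], C at read A[3]=read B[4], T at read A[5]=read B[6], C at read A[6]=read B[7], C at read A[7]=read B[9], T at read A[8]=read B[11], T at read A[11]=read B[12] gives a common subsequence of length 7, and the DP table's final entry dp[11][12] is also 7, so no common subsequence is longer.

7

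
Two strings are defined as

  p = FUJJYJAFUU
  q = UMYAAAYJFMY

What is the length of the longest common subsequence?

4

Match U (p #2, q #1) → Y (p #5, q #7) → J (p #6, q #8) → F (p #8, q #9) — 4 characters in the same relative order in both. The LCS DP gives dp[10][11] = 4, so this is optimal.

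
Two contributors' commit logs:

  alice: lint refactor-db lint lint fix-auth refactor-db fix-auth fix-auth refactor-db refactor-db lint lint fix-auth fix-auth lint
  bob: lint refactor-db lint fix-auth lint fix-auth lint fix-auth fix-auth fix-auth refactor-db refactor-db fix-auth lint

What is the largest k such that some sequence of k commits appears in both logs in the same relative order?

Taking lint [1,1], then refactor-db [2,2], then lint [3,5], then lint [4,7], then fix-auth [5,8], then fix-auth [7,9], then fix-auth [8,10], then refactor-db [9,11], then refactor-db [10,12], then fix-auth [14,13], then lint [15,14] gives a common subsequence of length 11, and the DP table's final entry dp[15][14] is also 11, so no common subsequence is longer.

11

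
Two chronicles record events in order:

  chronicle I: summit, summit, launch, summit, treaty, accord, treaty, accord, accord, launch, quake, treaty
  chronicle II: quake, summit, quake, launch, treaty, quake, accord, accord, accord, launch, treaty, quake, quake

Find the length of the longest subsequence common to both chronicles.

8

Match summit at chronicle I[1]=chronicle II[2]; then launch at chronicle I[3]=chronicle II[4]; then treaty at chronicle I[5]=chronicle II[5]; then accord at chronicle I[6]=chronicle II[7]; then accord at chronicle I[8]=chronicle II[8]; then accord at chronicle I[9]=chronicle II[9]; then launch at chronicle I[10]=chronicle II[10]; then quake at chronicle I[11]=chronicle II[13] — 8 events in the same relative order in both. The LCS DP gives dp[12][13] = 8, so this is optimal.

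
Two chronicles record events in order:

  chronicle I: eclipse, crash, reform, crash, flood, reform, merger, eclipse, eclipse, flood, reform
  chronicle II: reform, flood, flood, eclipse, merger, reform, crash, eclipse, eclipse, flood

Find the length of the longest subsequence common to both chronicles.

6

One common subsequence of length 6: eclipse [1,4] → reform [3,6] → crash [4,7] → eclipse [8,8] → eclipse [9,9] → flood [10,10], and the DP table's final entry dp[11][10] is also 6, so no common subsequence is longer.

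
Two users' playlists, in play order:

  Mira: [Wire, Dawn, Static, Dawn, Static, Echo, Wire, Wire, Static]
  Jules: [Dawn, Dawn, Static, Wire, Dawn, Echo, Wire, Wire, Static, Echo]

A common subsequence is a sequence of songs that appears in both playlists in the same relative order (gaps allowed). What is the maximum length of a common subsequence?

One common subsequence of length 7: Dawn [2,2] → Static [3,3] → Dawn [4,5] → Echo [6,6] → Wire [7,7] → Wire [8,8] → Static [9,9], and the DP table's final entry dp[9][10] is also 7, so no common subsequence is longer.

7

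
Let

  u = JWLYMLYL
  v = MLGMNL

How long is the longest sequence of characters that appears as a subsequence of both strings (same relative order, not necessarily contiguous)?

Match L [3,2] → M [5,4] → L [8,6] — 3 characters in the same relative order in both. The LCS DP gives dp[8][6] = 3, so this is optimal.

3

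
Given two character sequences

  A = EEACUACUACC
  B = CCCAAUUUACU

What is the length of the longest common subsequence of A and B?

5

Pick A (A #3, B #5) → U (A #5, B #8) → A (A #6, B #9) → C (A #7, B #10) → U (A #8, B #11); all 5 characters appear in both, in order. Since dp[11][11] = 5, nothing longer is possible.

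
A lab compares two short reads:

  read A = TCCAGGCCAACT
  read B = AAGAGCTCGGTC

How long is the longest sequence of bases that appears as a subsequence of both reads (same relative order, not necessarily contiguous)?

Pick A at read A[4]=read B[2], then G at read A[5]=read B[3], then G at read A[6]=read B[5], then C at read A[7]=read B[6], then C at read A[8]=read B[8], then C at read A[11]=read B[12]; all 6 bases appear in both, in order, and the DP table's final entry dp[12][12] is also 6, so no common subsequence is longer.

6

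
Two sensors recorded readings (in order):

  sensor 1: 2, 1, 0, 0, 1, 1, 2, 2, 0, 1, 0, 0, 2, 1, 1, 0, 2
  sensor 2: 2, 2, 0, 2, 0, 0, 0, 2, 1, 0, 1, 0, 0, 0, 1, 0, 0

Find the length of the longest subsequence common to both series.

10

One common subsequence of length 10: 2 at sensor 1[1]=sensor 2[4], then 0 at sensor 1[3]=sensor 2[6], then 0 at sensor 1[4]=sensor 2[7], then 1 at sensor 1[5]=sensor 2[9], then 1 at sensor 1[6]=sensor 2[11], then 0 at sensor 1[9]=sensor 2[12], then 0 at sensor 1[11]=sensor 2[13], then 0 at sensor 1[12]=sensor 2[14], then 1 at sensor 1[14]=sensor 2[15], then 0 at sensor 1[16]=sensor 2[17]. The LCS DP gives dp[17][17] = 10, so this is optimal.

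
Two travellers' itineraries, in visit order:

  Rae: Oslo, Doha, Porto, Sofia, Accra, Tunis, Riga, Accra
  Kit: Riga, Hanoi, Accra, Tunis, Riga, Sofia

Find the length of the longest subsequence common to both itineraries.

Match Accra (Rae #5, Kit #3) → Tunis (Rae #6, Kit #4) → Riga (Rae #7, Kit #5) — 3 stops in the same relative order in both. Since dp[8][6] = 3, nothing longer is possible.

3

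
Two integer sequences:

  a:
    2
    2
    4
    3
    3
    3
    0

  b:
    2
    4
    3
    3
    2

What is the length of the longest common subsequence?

Let dp[i][j] be the LCS length of the first i values of a and the first j values of b. dp[i][j] = dp[i-1][j-1]+1 when the i-th and j-th values match, else max(dp[i-1][j], dp[i][j-1]).
    ·  2  4  3  3  2
 ·  0  0  0  0  0  0
 2  0  1  1  1  1  1
 2  0  1  1  1  1  2
 4  0  1  2  2  2  2
 3  0  1  2  3  3  3
 3  0  1  2  3  4  4
 3  0  1  2  3  4  4
 0  0  1  2  3  4  4
dp[7][5] = 4. One LCS (by backtracking along matches): 2, 4, 3, 3.

4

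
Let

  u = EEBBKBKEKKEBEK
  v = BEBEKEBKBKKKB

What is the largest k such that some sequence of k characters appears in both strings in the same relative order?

Match E (u #1, v #4), E (u #2, v #6), B (u #4, v #7), K (u #5, v #8), B (u #6, v #9), K (u #7, v #10), K (u #9, v #11), K (u #10, v #12), B (u #12, v #13) — 9 characters in the same relative order in both. Since dp[14][13] = 9, nothing longer is possible.

9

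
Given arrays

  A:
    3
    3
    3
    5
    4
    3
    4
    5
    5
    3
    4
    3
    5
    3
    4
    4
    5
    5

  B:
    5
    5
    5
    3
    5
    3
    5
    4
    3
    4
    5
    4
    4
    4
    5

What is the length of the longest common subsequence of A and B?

One common subsequence of length 11: 3 at A[1]=B[4], 3 at A[3]=B[6], 5 at A[4]=B[7], 4 at A[5]=B[8], 3 at A[6]=B[9], 4 at A[7]=B[10], 5 at A[9]=B[11], 4 at A[11]=B[12], 4 at A[15]=B[13], 4 at A[16]=B[14], 5 at A[18]=B[15], and the DP table's final entry dp[18][15] is also 11, so no common subsequence is longer.

11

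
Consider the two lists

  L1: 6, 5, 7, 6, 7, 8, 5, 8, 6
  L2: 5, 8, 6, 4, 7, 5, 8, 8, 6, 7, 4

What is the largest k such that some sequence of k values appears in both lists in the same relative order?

Let dp[i][j] be the LCS length of the first i values of L1 and the first j values of L2. dp[i][j] = dp[i-1][j-1]+1 when the i-th and j-th values match, else max(dp[i-1][j], dp[i][j-1]).
    ·  5  8  6  4  7  5  8  8  6  7  4
 ·  0  0  0  0  0  0  0  0  0  0  0  0
 6  0  0  0  1  1  1  1  1  1  1  1  1
 5  0  1  1  1  1  1  2  2  2  2  2  2
 7  0  1  1  1  1  2  2  2  2  2  3  3
 6  0  1  1  2  2  2  2  2  2  3  3  3
 7  0  1  1  2  2  3  3  3  3  3  4  4
 8  0  1  2  2  2  3  3  4  4  4  4  4
 5  0  1  2  2  2  3  4  4  4  4  4  4
 8  0  1  2  2  2  3  4  5  5  5  5  5
 6  0  1  2  3  3  3  4  5  5  6  6  6
dp[9][11] = 6. One LCS (by backtracking along matches): 5, 6, 7, 8, 8, 6.

6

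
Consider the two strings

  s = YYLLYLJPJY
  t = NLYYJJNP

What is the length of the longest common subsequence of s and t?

4

Let dp[i][j] be the LCS length of the first i characters of s and the first j characters of t. dp[i][j] = dp[i-1][j-1]+1 when the i-th and j-th characters match, else max(dp[i-1][j], dp[i][j-1]).
    ·  N  L  Y  Y  J  J  N  P
 ·  0  0  0  0  0  0  0  0  0
 Y  0  0  0  1  1  1  1  1  1
 Y  0  0  0  1  2  2  2  2  2
 L  0  0  1  1  2  2  2  2  2
 L  0  0  1  1  2  2  2  2  2
 Y  0  0  1  2  2  2  2  2  2
 L  0  0  1  2  2  2  2  2  2
 J  0  0  1  2  2  3  3  3  3
 P  0  0  1  2  2  3  3  3  4
 J  0  0  1  2  2  3  4  4  4
 Y  0  0  1  2  3  3  4  4  4
dp[10][8] = 4. One LCS (by backtracking along matches): YYJP.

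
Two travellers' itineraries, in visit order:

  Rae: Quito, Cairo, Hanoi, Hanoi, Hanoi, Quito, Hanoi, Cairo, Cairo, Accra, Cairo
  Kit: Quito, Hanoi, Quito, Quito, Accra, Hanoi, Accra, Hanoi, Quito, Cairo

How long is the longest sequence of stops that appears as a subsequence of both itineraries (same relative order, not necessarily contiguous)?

Match Quito at Rae[1]=Kit[1], then Hanoi at Rae[3]=Kit[2], then Hanoi at Rae[4]=Kit[6], then Hanoi at Rae[5]=Kit[8], then Quito at Rae[6]=Kit[9], then Cairo at Rae[11]=Kit[10] — 6 stops in the same relative order in both, and the DP table's final entry dp[11][10] is also 6, so no common subsequence is longer.

6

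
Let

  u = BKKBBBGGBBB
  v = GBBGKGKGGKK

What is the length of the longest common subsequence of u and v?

5

Pick B [1,3]; then K [2,5]; then K [3,7]; then G [7,8]; then G [8,9]; all 5 characters appear in both, in order. Since dp[11][11] = 5, nothing longer is possible.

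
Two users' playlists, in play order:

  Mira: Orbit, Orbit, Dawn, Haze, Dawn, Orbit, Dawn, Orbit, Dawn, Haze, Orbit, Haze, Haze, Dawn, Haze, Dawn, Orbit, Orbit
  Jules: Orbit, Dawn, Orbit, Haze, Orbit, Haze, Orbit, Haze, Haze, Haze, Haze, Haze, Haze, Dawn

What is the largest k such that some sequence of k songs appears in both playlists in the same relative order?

10

One common subsequence of length 10: Orbit at Mira[1]=Jules[1], Orbit at Mira[2]=Jules[3], Haze at Mira[4]=Jules[4], Orbit at Mira[6]=Jules[5], Orbit at Mira[8]=Jules[7], Haze at Mira[10]=Jules[10], Haze at Mira[12]=Jules[11], Haze at Mira[13]=Jules[12], Haze at Mira[15]=Jules[13], Dawn at Mira[16]=Jules[14], and the DP table's final entry dp[18][14] is also 10, so no common subsequence is longer.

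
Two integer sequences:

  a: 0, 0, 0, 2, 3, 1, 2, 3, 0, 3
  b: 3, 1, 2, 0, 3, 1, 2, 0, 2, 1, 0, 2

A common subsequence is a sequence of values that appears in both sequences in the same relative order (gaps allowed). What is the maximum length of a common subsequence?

Let dp[i][j] be the LCS length of the first i values of a and the first j values of b. dp[i][j] = dp[i-1][j-1]+1 when the i-th and j-th values match, else max(dp[i-1][j], dp[i][j-1]).
    ·  3  1  2  0  3  1  2  0  2  1  0  2
 ·  0  0  0  0  0  0  0  0  0  0  0  0  0
 0  0  0  0  0  1  1  1  1  1  1  1  1  1
 0  0  0  0  0  1  1  1  1  2  2  2  2  2
 0  0  0  0  0  1  1  1  1  2  2  2  3  3
 2  0  0  0  1  1  1  1  2  2  3  3  3  4
 3  0  1  1  1  1  2  2  2  2  3  3  3  4
 1  0  1  2  2  2  2  3  3  3  3  4  4  4
 2  0  1  2  3  3  3  3  4  4  4  4  4  5
 3  0  1  2  3  3  4  4  4  4  4  4  4  5
 0  0  1  2  3  4  4  4  4  5  5  5  5  5
 3  0  1  2  3  4  5  5  5  5  5  5  5  5
dp[10][12] = 5. One LCS (by backtracking along matches): 0, 0, 2, 1, 2.

5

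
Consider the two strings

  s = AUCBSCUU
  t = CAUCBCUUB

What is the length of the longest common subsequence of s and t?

7

One common subsequence of length 7: A [1,2] → U [2,3] → C [3,4] → B [4,5] → C [6,6] → U [7,7] → U [8,8]. Since dp[8][9] = 7, nothing longer is possible.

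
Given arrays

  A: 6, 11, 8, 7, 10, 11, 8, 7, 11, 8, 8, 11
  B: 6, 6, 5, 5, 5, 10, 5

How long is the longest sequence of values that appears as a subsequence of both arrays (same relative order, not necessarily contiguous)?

Let dp[i][j] be the LCS length of the first i values of A and the first j values of B. dp[i][j] = dp[i-1][j-1]+1 when the i-th and j-th values match, else max(dp[i-1][j], dp[i][j-1]).
    ·  6  6  5  5  5 10  5
 ·  0  0  0  0  0  0  0  0
 6  0  1  1  1  1  1  1  1
11  0  1  1  1  1  1  1  1
 8  0  1  1  1  1  1  1  1
 7  0  1  1  1  1  1  1  1
10  0  1  1  1  1  1  2  2
11  0  1  1  1  1  1  2  2
 8  0  1  1  1  1  1  2  2
 7  0  1  1  1  1  1  2  2
11  0  1  1  1  1  1  2  2
 8  0  1  1  1  1  1  2  2
 8  0  1  1  1  1  1  2  2
11  0  1  1  1  1  1  2  2
dp[12][7] = 2. One LCS (by backtracking along matches): 6, 10.

2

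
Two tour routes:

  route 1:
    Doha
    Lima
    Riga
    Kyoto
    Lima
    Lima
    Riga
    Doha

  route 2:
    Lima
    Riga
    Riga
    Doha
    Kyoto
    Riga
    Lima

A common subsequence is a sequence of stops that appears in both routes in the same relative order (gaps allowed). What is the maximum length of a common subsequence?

Match Lima [2,1], Riga [3,3], Kyoto [4,5], Lima [6,7] — 4 stops in the same relative order in both. dp[8][7] = 4 confirms this is the maximum.

4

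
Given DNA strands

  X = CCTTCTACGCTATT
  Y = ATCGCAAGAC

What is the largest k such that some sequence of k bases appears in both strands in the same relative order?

5

Let dp[i][j] be the LCS length of the first i bases of X and the first j bases of Y. dp[i][j] = dp[i-1][j-1]+1 when the i-th and j-th bases match, else max(dp[i-1][j], dp[i][j-1]).
    ·  A  T  C  G  C  A  A  G  A  C
 ·  0  0  0  0  0  0  0  0  0  0  0
 C  0  0  0  1  1  1  1  1  1  1  1
 C  0  0  0  1  1  2  2  2  2  2  2
 T  0  0  1  1  1  2  2  2  2  2  2
 T  0  0  1  1  1  2  2  2  2  2  2
 C  0  0  1  2  2  2  2  2  2  2  3
 T  0  0  1  2  2  2  2  2  2  2  3
 A  0  1  1  2  2  2  3  3  3  3  3
 C  0  1  1  2  2  3  3  3  3  3  4
 G  0  1  1  2  3  3  3  3  4  4  4
 C  0  1  1  2  3  4  4  4  4  4  5
 T  0  1  2  2  3  4  4  4  4  4  5
 A  0  1  2  2  3  4  5  5  5  5  5
 T  0  1  2  2  3  4  5  5  5  5  5
 T  0  1  2  2  3  4  5  5  5  5  5
dp[14][10] = 5. One LCS (by backtracking along matches): CCAGC.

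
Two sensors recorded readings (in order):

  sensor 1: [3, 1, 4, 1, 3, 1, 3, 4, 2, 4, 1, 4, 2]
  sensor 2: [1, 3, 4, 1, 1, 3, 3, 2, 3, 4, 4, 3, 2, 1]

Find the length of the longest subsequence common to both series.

9

One common subsequence of length 9: 3 [1,2], then 1 [2,4], then 1 [4,5], then 3 [5,6], then 3 [7,7], then 2 [9,8], then 4 [10,10], then 4 [12,11], then 2 [13,13]. dp[13][14] = 9 confirms this is the maximum.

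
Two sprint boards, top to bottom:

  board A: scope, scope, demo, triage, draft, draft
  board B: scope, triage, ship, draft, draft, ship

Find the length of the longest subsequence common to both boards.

4

Taking scope (board A #2, board B #1), triage (board A #4, board B #2), draft (board A #5, board B #4), draft (board A #6, board B #5) gives a common subsequence of length 4. The LCS DP gives dp[6][6] = 4, so this is optimal.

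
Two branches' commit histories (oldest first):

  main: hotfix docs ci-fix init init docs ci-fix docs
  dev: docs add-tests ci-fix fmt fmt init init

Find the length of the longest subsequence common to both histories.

4

Match docs (main #2, dev #1), ci-fix (main #3, dev #3), init (main #4, dev #6), init (main #5, dev #7) — 4 commits in the same relative order in both, and the DP table's final entry dp[8][7] is also 4, so no common subsequence is longer.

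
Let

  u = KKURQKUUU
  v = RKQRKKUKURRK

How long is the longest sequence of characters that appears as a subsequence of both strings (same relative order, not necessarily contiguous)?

5

Let dp[i][j] be the LCS length of the first i characters of u and the first j characters of v. dp[i][j] = dp[i-1][j-1]+1 when the i-th and j-th characters match, else max(dp[i-1][j], dp[i][j-1]).
    ·  R  K  Q  R  K  K  U  K  U  R  R  K
 ·  0  0  0  0  0  0  0  0  0  0  0  0  0
 K  0  0  1  1  1  1  1  1  1  1  1  1  1
 K  0  0  1  1  1  2  2  2  2  2  2  2  2
 U  0  0  1  1  1  2  2  3  3  3  3  3  3
 R  0  1  1  1  2  2  2  3  3  3  4  4  4
 Q  0  1  1  2  2  2  2  3  3  3  4  4  4
 K  0  1  2  2  2  3  3  3  4  4  4  4  5
 U  0  1  2  2  2  3  3  4  4  5  5  5  5
 U  0  1  2  2  2  3  3  4  4  5  5  5  5
 U  0  1  2  2  2  3  3  4  4  5  5  5  5
dp[9][12] = 5. One LCS (by backtracking along matches): KKURK.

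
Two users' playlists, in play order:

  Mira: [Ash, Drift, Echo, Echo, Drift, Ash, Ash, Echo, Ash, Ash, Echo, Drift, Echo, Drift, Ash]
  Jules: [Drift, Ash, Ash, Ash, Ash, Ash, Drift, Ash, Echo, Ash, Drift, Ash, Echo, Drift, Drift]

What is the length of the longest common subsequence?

9

Pick Ash at Mira[1]=Jules[6], Drift at Mira[5]=Jules[7], Ash at Mira[7]=Jules[8], Echo at Mira[8]=Jules[9], Ash at Mira[9]=Jules[10], Ash at Mira[10]=Jules[12], Echo at Mira[11]=Jules[13], Drift at Mira[12]=Jules[14], Drift at Mira[14]=Jules[15]; all 9 songs appear in both, in order. Since dp[15][15] = 9, nothing longer is possible.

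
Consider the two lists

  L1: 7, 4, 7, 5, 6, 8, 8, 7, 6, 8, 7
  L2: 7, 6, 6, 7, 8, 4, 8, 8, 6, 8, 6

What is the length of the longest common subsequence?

Pick 7 at L1[1]=L2[4]; then 4 at L1[2]=L2[6]; then 8 at L1[6]=L2[7]; then 8 at L1[7]=L2[8]; then 6 at L1[9]=L2[9]; then 8 at L1[10]=L2[10]; all 6 values appear in both, in order. dp[11][11] = 6 confirms this is the maximum.

6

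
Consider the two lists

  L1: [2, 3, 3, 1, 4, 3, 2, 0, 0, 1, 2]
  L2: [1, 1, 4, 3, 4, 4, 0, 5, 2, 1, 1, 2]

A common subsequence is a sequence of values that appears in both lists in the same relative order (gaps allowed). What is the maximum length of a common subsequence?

Let dp[i][j] be the LCS length of the first i values of L1 and the first j values of L2. dp[i][j] = dp[i-1][j-1]+1 when the i-th and j-th values match, else max(dp[i-1][j], dp[i][j-1]).
    ·  1  1  4  3  4  4  0  5  2  1  1  2
 ·  0  0  0  0  0  0  0  0  0  0  0  0  0
 2  0  0  0  0  0  0  0  0  0  1  1  1  1
 3  0  0  0  0  1  1  1  1  1  1  1  1  1
 3  0  0  0  0  1  1  1  1  1  1  1  1  1
 1  0  1  1  1  1  1  1  1  1  1  2  2  2
 4  0  1  1  2  2  2  2  2  2  2  2  2  2
 3  0  1  1  2  3  3  3  3  3  3  3  3  3
 2  0  1  1  2  3  3  3  3  3  4  4  4  4
 0  0  1  1  2  3  3  3  4  4  4  4  4  4
 0  0  1  1  2  3  3  3  4  4  4  4  4  4
 1  0  1  2  2  3  3  3  4  4  4  5  5  5
 2  0  1  2  2  3  3  3  4  4  5  5  5  6
dp[11][12] = 6. One LCS (by backtracking along matches): 1, 4, 3, 2, 1, 2.

6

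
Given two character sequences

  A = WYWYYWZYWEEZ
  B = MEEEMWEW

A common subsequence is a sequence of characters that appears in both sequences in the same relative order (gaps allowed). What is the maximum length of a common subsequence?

Let dp[i][j] be the LCS length of the first i characters of A and the first j characters of B. dp[i][j] = dp[i-1][j-1]+1 when the i-th and j-th characters match, else max(dp[i-1][j], dp[i][j-1]).
    ·  M  E  E  E  M  W  E  W
 ·  0  0  0  0  0  0  0  0  0
 W  0  0  0  0  0  0  1  1  1
 Y  0  0  0  0  0  0  1  1  1
 W  0  0  0  0  0  0  1  1  2
 Y  0  0  0  0  0  0  1  1  2
 Y  0  0  0  0  0  0  1  1  2
 W  0  0  0  0  0  0  1  1  2
 Z  0  0  0  0  0  0  1  1  2
 Y  0  0  0  0  0  0  1  1  2
 W  0  0  0  0  0  0  1  1  2
 E  0  0  1  1  1  1  1  2  2
 E  0  0  1  2  2  2  2  2  2
 Z  0  0  1  2  2  2  2  2  2
dp[12][8] = 2. One LCS (by backtracking along matches): WW.

2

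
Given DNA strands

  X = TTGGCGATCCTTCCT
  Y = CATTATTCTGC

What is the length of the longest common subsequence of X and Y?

7

One common subsequence of length 7: T [1,3]; then T [2,4]; then A [7,5]; then T [8,7]; then C [10,8]; then T [11,9]; then C [14,11]. dp[15][11] = 7 confirms this is the maximum.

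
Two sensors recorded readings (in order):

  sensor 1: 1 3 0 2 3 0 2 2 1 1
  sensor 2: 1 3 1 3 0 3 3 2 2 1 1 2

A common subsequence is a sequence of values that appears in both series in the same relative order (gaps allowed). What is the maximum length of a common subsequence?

8

Match 1 (sensor 1 #1, sensor 2 #3) → 3 (sensor 1 #2, sensor 2 #4) → 0 (sensor 1 #3, sensor 2 #5) → 3 (sensor 1 #5, sensor 2 #7) → 2 (sensor 1 #7, sensor 2 #8) → 2 (sensor 1 #8, sensor 2 #9) → 1 (sensor 1 #9, sensor 2 #10) → 1 (sensor 1 #10, sensor 2 #11) — 8 values in the same relative order in both. The LCS DP gives dp[10][12] = 8, so this is optimal.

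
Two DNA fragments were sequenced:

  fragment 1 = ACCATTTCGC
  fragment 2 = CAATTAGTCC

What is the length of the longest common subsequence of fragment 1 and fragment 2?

7

Taking A at fragment 1[1]=fragment 2[2], A at fragment 1[4]=fragment 2[3], T at fragment 1[5]=fragment 2[4], T at fragment 1[6]=fragment 2[5], T at fragment 1[7]=fragment 2[8], C at fragment 1[8]=fragment 2[9], C at fragment 1[10]=fragment 2[10] gives a common subsequence of length 7. The LCS DP gives dp[10][10] = 7, so this is optimal.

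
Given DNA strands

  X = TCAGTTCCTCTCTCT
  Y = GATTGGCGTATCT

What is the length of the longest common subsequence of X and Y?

One common subsequence of length 8: A at X[3]=Y[2] → T at X[5]=Y[3] → T at X[6]=Y[4] → C at X[7]=Y[7] → T at X[9]=Y[9] → T at X[13]=Y[11] → C at X[14]=Y[12] → T at X[15]=Y[13], and the DP table's final entry dp[15][13] is also 8, so no common subsequence is longer.

8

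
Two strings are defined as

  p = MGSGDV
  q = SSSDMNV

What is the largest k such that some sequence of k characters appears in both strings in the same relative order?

3

Let dp[i][j] be the LCS length of the first i characters of p and the first j characters of q. dp[i][j] = dp[i-1][j-1]+1 when the i-th and j-th characters match, else max(dp[i-1][j], dp[i][j-1]).
    ·  S  S  S  D  M  N  V
 ·  0  0  0  0  0  0  0  0
 M  0  0  0  0  0  1  1  1
 G  0  0  0  0  0  1  1  1
 S  0  1  1  1  1  1  1  1
 G  0  1  1  1  1  1  1  1
 D  0  1  1  1  2  2  2  2
 V  0  1  1  1  2  2  2  3
dp[6][7] = 3. One LCS (by backtracking along matches): SDV.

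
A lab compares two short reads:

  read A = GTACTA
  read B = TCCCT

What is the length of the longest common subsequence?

3

Taking T at read A[2]=read B[1], C at read A[4]=read B[4], T at read A[5]=read B[5] gives a common subsequence of length 3, and the DP table's final entry dp[6][5] is also 3, so no common subsequence is longer.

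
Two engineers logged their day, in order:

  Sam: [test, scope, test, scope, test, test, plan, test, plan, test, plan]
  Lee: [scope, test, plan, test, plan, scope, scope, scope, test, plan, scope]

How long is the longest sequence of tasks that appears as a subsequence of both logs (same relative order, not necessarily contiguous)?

One common subsequence of length 7: scope at Sam[4]=Lee[1], then test at Sam[6]=Lee[2], then plan at Sam[7]=Lee[3], then test at Sam[8]=Lee[4], then plan at Sam[9]=Lee[5], then test at Sam[10]=Lee[9], then plan at Sam[11]=Lee[10]. dp[11][11] = 7 confirms this is the maximum.

7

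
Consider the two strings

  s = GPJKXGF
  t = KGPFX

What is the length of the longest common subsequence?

3

Let dp[i][j] be the LCS length of the first i characters of s and the first j characters of t. dp[i][j] = dp[i-1][j-1]+1 when the i-th and j-th characters match, else max(dp[i-1][j], dp[i][j-1]).
    ·  K  G  P  F  X
 ·  0  0  0  0  0  0
 G  0  0  1  1  1  1
 P  0  0  1  2  2  2
 J  0  0  1  2  2  2
 K  0  1  1  2  2  2
 X  0  1  1  2  2  3
 G  0  1  2  2  2  3
 F  0  1  2  2  3  3
dp[7][5] = 3. One LCS (by backtracking along matches): GPX.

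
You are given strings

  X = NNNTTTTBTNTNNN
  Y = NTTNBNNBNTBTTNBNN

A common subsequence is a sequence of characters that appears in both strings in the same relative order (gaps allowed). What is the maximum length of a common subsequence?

Taking N [1,6] → N [2,7] → N [3,9] → T [7,10] → B [8,11] → T [9,12] → T [11,13] → N [12,14] → N [13,16] → N [14,17] gives a common subsequence of length 10. Since dp[14][17] = 10, nothing longer is possible.

10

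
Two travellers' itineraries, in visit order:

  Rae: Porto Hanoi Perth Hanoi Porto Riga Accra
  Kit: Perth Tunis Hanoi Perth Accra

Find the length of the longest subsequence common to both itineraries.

3

One common subsequence of length 3: Hanoi at Rae[2]=Kit[3] → Perth at Rae[3]=Kit[4] → Accra at Rae[7]=Kit[5]. Since dp[7][5] = 3, nothing longer is possible.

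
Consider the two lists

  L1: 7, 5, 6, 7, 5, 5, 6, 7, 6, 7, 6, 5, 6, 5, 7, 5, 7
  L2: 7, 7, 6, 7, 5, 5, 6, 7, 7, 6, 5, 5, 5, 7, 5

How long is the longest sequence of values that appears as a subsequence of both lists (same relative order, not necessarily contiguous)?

13

Match 7 [1,2] → 6 [3,3] → 7 [4,4] → 5 [5,5] → 5 [6,6] → 6 [7,7] → 7 [8,8] → 7 [10,9] → 6 [11,10] → 5 [12,12] → 5 [14,13] → 7 [15,14] → 5 [16,15] — 13 values in the same relative order in both. dp[17][15] = 13 confirms this is the maximum.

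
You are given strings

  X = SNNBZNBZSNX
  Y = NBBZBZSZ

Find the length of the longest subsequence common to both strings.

6

Pick N at X[2]=Y[1], then B at X[4]=Y[3], then Z at X[5]=Y[4], then B at X[7]=Y[5], then Z at X[8]=Y[6], then S at X[9]=Y[7]; all 6 characters appear in both, in order. dp[11][8] = 6 confirms this is the maximum.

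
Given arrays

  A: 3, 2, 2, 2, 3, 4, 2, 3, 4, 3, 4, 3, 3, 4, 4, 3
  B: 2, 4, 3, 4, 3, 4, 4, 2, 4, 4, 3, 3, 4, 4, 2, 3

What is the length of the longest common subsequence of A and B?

Pick 3 at A[1]=B[3] → 3 at A[5]=B[5] → 4 at A[6]=B[7] → 2 at A[7]=B[8] → 4 at A[9]=B[9] → 4 at A[11]=B[10] → 3 at A[12]=B[11] → 3 at A[13]=B[12] → 4 at A[14]=B[13] → 4 at A[15]=B[14] → 3 at A[16]=B[16]; all 11 values appear in both, in order. Since dp[16][16] = 11, nothing longer is possible.

11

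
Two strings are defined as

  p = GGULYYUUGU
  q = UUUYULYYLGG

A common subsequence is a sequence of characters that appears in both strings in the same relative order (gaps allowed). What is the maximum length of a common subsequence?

5

Let dp[i][j] be the LCS length of the first i characters of p and the first j characters of q. dp[i][j] = dp[i-1][j-1]+1 when the i-th and j-th characters match, else max(dp[i-1][j], dp[i][j-1]).
    ·  U  U  U  Y  U  L  Y  Y  L  G  G
 ·  0  0  0  0  0  0  0  0  0  0  0  0
 G  0  0  0  0  0  0  0  0  0  0  1  1
 G  0  0  0  0  0  0  0  0  0  0  1  2
 U  0  1  1  1  1  1  1  1  1  1  1  2
 L  0  1  1  1  1  1  2  2  2  2  2  2
 Y  0  1  1  1  2  2  2  3  3  3  3  3
 Y  0  1  1  1  2  2  2  3  4  4  4  4
 U  0  1  2  2  2  3  3  3  4  4  4  4
 U  0  1  2  3  3  3  3  3  4  4  4  4
 G  0  1  2  3  3  3  3  3  4  4  5  5
 U  0  1  2  3  3  4  4  4  4  4  5  5
dp[10][11] = 5. One LCS (by backtracking along matches): ULYYG.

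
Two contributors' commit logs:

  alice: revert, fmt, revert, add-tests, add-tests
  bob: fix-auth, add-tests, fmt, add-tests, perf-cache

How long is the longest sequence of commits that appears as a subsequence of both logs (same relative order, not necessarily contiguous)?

2

Taking fmt (alice #2, bob #3) → add-tests (alice #4, bob #4) gives a common subsequence of length 2. Since dp[5][5] = 2, nothing longer is possible.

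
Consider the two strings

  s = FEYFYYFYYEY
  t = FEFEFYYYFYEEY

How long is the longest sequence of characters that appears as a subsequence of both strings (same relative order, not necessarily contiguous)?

One common subsequence of length 9: F [1,3], then E [2,4], then Y [3,6], then Y [5,7], then Y [6,8], then F [7,9], then Y [8,10], then E [10,12], then Y [11,13], and the DP table's final entry dp[11][13] is also 9, so no common subsequence is longer.

9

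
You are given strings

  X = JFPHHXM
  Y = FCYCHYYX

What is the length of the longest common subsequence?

Pick F (X #2, Y #1), then H (X #4, Y #5), then X (X #6, Y #8); all 3 characters appear in both, in order. Since dp[7][8] = 3, nothing longer is possible.

3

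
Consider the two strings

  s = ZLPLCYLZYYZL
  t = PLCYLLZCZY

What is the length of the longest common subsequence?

Let dp[i][j] be the LCS length of the first i characters of s and the first j characters of t. dp[i][j] = dp[i-1][j-1]+1 when the i-th and j-th characters match, else max(dp[i-1][j], dp[i][j-1]).
    ·  P  L  C  Y  L  L  Z  C  Z  Y
 ·  0  0  0  0  0  0  0  0  0  0  0
 Z  0  0  0  0  0  0  0  1  1  1  1
 L  0  0  1  1  1  1  1  1  1  1  1
 P  0  1  1  1  1  1  1  1  1  1  1
 L  0  1  2  2  2  2  2  2  2  2  2
 C  0  1  2  3  3  3  3  3  3  3  3
 Y  0  1  2  3  4  4  4  4  4  4  4
 L  0  1  2  3  4  5  5  5  5  5  5
 Z  0  1  2  3  4  5  5  6  6  6  6
 Y  0  1  2  3  4  5  5  6  6  6  7
 Y  0  1  2  3  4  5  5  6  6  6  7
 Z  0  1  2  3  4  5  5  6  6  7  7
 L  0  1  2  3  4  5  6  6  6  7  7
dp[12][10] = 7. One LCS (by backtracking along matches): PLCYLZY.

7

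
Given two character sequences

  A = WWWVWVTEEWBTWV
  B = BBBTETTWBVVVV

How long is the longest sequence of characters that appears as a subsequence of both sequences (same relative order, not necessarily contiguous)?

Match T [7,4], then E [8,5], then W [10,8], then B [11,9], then V [14,13] — 5 characters in the same relative order in both, and the DP table's final entry dp[14][13] is also 5, so no common subsequence is longer.

5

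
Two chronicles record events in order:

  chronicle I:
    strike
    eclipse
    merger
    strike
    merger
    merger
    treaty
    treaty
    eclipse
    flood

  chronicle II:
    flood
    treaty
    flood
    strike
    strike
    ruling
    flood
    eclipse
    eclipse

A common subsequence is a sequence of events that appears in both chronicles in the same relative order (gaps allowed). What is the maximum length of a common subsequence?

3

Match strike [1,5] → eclipse [2,8] → eclipse [9,9] — 3 events in the same relative order in both, and the DP table's final entry dp[10][9] is also 3, so no common subsequence is longer.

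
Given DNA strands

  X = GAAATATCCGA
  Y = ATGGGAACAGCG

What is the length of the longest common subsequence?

6

Pick G [1,5], A [2,6], A [3,7], A [4,9], C [9,11], G [10,12]; all 6 bases appear in both, in order. dp[11][12] = 6 confirms this is the maximum.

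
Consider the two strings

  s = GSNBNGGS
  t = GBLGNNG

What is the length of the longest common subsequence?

Let dp[i][j] be the LCS length of the first i characters of s and the first j characters of t. dp[i][j] = dp[i-1][j-1]+1 when the i-th and j-th characters match, else max(dp[i-1][j], dp[i][j-1]).
    ·  G  B  L  G  N  N  G
 ·  0  0  0  0  0  0  0  0
 G  0  1  1  1  1  1  1  1
 S  0  1  1  1  1  1  1  1
 N  0  1  1  1  1  2  2  2
 B  0  1  2  2  2  2  2  2
 N  0  1  2  2  2  3  3  3
 G  0  1  2  2  3  3  3  4
 G  0  1  2  2  3  3  3  4
 S  0  1  2  2  3  3  3  4
dp[8][7] = 4. One LCS (by backtracking along matches): GNNG.

4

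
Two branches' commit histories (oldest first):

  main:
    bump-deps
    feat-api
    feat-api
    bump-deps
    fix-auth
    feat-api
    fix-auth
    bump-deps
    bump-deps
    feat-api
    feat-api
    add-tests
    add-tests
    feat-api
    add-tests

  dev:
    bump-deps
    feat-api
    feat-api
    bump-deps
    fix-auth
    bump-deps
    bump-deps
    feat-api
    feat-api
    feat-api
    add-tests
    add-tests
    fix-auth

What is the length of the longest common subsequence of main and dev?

Match bump-deps at main[1]=dev[1] → feat-api at main[2]=dev[2] → feat-api at main[3]=dev[3] → bump-deps at main[4]=dev[4] → fix-auth at main[7]=dev[5] → bump-deps at main[8]=dev[6] → bump-deps at main[9]=dev[7] → feat-api at main[10]=dev[9] → feat-api at main[11]=dev[10] → add-tests at main[12]=dev[11] → add-tests at main[13]=dev[12] — 11 commits in the same relative order in both. dp[15][13] = 11 confirms this is the maximum.

11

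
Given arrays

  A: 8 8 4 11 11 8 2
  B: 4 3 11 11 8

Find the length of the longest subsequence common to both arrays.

Let dp[i][j] be the LCS length of the first i values of A and the first j values of B. dp[i][j] = dp[i-1][j-1]+1 when the i-th and j-th values match, else max(dp[i-1][j], dp[i][j-1]).
    ·  4  3 11 11  8
 ·  0  0  0  0  0  0
 8  0  0  0  0  0  1
 8  0  0  0  0  0  1
 4  0  1  1  1  1  1
11  0  1  1  2  2  2
11  0  1  1  2  3  3
 8  0  1  1  2  3  4
 2  0  1  1  2  3  4
dp[7][5] = 4. One LCS (by backtracking along matches): 4, 11, 11, 8.

4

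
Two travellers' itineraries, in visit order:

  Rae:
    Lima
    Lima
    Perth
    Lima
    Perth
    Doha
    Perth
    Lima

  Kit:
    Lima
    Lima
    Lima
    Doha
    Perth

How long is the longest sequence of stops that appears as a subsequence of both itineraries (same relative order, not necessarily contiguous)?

5

Match Lima at Rae[1]=Kit[1] → Lima at Rae[2]=Kit[2] → Lima at Rae[4]=Kit[3] → Doha at Rae[6]=Kit[4] → Perth at Rae[7]=Kit[5] — 5 stops in the same relative order in both. The LCS DP gives dp[8][5] = 5, so this is optimal.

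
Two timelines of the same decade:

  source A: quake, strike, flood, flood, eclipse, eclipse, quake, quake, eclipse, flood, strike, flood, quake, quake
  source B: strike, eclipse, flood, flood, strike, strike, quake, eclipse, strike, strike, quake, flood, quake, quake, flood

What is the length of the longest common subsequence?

9

Taking strike (source A #2, source B #1), flood (source A #3, source B #3), flood (source A #4, source B #4), quake (source A #8, source B #7), eclipse (source A #9, source B #8), strike (source A #11, source B #10), flood (source A #12, source B #12), quake (source A #13, source B #13), quake (source A #14, source B #14) gives a common subsequence of length 9. The LCS DP gives dp[14][15] = 9, so this is optimal.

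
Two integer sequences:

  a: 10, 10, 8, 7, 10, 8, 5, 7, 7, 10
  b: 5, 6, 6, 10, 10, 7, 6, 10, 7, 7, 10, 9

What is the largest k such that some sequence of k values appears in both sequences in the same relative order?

Match 10 [1,4], 10 [2,5], 7 [4,6], 10 [5,8], 7 [8,9], 7 [9,10], 10 [10,11] — 7 values in the same relative order in both, and the DP table's final entry dp[10][12] is also 7, so no common subsequence is longer.

7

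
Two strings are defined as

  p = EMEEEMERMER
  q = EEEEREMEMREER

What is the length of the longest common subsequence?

Pick E [1,2], then E [3,3], then E [4,4], then E [5,6], then M [6,7], then E [7,8], then R [8,10], then E [10,12], then R [11,13]; all 9 characters appear in both, in order. Since dp[11][13] = 9, nothing longer is possible.

9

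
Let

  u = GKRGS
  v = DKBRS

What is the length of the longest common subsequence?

3

Let dp[i][j] be the LCS length of the first i characters of u and the first j characters of v. dp[i][j] = dp[i-1][j-1]+1 when the i-th and j-th characters match, else max(dp[i-1][j], dp[i][j-1]).
    ·  D  K  B  R  S
 ·  0  0  0  0  0  0
 G  0  0  0  0  0  0
 K  0  0  1  1  1  1
 R  0  0  1  1  2  2
 G  0  0  1  1  2  2
 S  0  0  1  1  2  3
dp[5][5] = 3. One LCS (by backtracking along matches): KRS.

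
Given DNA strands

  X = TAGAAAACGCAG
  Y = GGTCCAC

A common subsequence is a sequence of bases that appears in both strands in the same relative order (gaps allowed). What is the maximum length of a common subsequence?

Match T (X #1, Y #3), then C (X #8, Y #4), then C (X #10, Y #5), then A (X #11, Y #6) — 4 bases in the same relative order in both. dp[12][7] = 4 confirms this is the maximum.

4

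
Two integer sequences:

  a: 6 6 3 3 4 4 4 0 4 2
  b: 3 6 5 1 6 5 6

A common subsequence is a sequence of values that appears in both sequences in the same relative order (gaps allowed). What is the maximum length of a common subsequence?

2

Let dp[i][j] be the LCS length of the first i values of a and the first j values of b. dp[i][j] = dp[i-1][j-1]+1 when the i-th and j-th values match, else max(dp[i-1][j], dp[i][j-1]).
    ·  3  6  5  1  6  5  6
 ·  0  0  0  0  0  0  0  0
 6  0  0  1  1  1  1  1  1
 6  0  0  1  1  1  2  2  2
 3  0  1  1  1  1  2  2  2
 3  0  1  1  1  1  2  2  2
 4  0  1  1  1  1  2  2  2
 4  0  1  1  1  1  2  2  2
 4  0  1  1  1  1  2  2  2
 0  0  1  1  1  1  2  2  2
 4  0  1  1  1  1  2  2  2
 2  0  1  1  1  1  2  2  2
dp[10][7] = 2. One LCS (by backtracking along matches): 6, 6.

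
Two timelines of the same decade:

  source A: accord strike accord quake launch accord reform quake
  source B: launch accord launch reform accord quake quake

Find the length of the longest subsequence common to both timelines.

Match accord [1,2], accord [3,5], quake [4,6], quake [8,7] — 4 events in the same relative order in both. The LCS DP gives dp[8][7] = 4, so this is optimal.

4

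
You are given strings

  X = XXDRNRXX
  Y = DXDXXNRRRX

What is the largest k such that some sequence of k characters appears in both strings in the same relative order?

One common subsequence of length 5: X [1,4], then X [2,5], then R [4,8], then R [6,9], then X [8,10]. The LCS DP gives dp[8][10] = 5, so this is optimal.

5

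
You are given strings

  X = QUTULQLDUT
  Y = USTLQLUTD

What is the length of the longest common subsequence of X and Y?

7

Pick U [2,1]; then T [3,3]; then L [5,4]; then Q [6,5]; then L [7,6]; then U [9,7]; then T [10,8]; all 7 characters appear in both, in order, and the DP table's final entry dp[10][9] is also 7, so no common subsequence is longer.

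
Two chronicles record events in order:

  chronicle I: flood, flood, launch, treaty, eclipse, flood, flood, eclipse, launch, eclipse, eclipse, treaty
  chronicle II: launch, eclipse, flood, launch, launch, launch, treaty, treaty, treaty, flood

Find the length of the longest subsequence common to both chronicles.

5

Match launch (chronicle I #3, chronicle II #1), then eclipse (chronicle I #5, chronicle II #2), then flood (chronicle I #6, chronicle II #3), then launch (chronicle I #9, chronicle II #6), then treaty (chronicle I #12, chronicle II #9) — 5 events in the same relative order in both. Since dp[12][10] = 5, nothing longer is possible.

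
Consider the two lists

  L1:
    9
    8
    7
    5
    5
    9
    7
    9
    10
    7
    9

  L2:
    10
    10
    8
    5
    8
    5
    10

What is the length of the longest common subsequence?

4

Pick 8 at L1[2]=L2[3]; then 5 at L1[4]=L2[4]; then 5 at L1[5]=L2[6]; then 10 at L1[9]=L2[7]; all 4 values appear in both, in order. dp[11][7] = 4 confirms this is the maximum.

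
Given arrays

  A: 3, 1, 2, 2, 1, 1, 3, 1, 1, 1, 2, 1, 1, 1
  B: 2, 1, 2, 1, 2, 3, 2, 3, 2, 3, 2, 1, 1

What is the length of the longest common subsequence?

7

One common subsequence of length 7: 3 [1,6] → 2 [3,7] → 2 [4,9] → 3 [7,10] → 2 [11,11] → 1 [13,12] → 1 [14,13]. The LCS DP gives dp[14][13] = 7, so this is optimal.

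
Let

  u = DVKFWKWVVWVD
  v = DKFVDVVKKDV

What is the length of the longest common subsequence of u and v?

7

One common subsequence of length 7: D [1,1]; then K [3,2]; then F [4,3]; then V [8,4]; then V [9,6]; then V [11,7]; then D [12,10]. dp[12][11] = 7 confirms this is the maximum.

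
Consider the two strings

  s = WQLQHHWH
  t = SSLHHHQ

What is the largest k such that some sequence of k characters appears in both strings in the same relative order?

Let dp[i][j] be the LCS length of the first i characters of s and the first j characters of t. dp[i][j] = dp[i-1][j-1]+1 when the i-th and j-th characters match, else max(dp[i-1][j], dp[i][j-1]).
    ·  S  S  L  H  H  H  Q
 ·  0  0  0  0  0  0  0  0
 W  0  0  0  0  0  0  0  0
 Q  0  0  0  0  0  0  0  1
 L  0  0  0  1  1  1  1  1
 Q  0  0  0  1  1  1  1  2
 H  0  0  0  1  2  2  2  2
 H  0  0  0  1  2  3  3  3
 W  0  0  0  1  2  3  3  3
 H  0  0  0  1  2  3  4  4
dp[8][7] = 4. One LCS (by backtracking along matches): LHHH.

4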